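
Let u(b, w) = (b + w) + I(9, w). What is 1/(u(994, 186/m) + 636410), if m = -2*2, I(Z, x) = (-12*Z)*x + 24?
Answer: 2/1284807 ≈ 1.5567e-6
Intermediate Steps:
I(Z, x) = 24 - 12*Z*x (I(Z, x) = -12*Z*x + 24 = 24 - 12*Z*x)
m = -4
u(b, w) = 24 + b - 107*w (u(b, w) = (b + w) + (24 - 12*9*w) = (b + w) + (24 - 108*w) = 24 + b - 107*w)
1/(u(994, 186/m) + 636410) = 1/((24 + 994 - 19902/(-4)) + 636410) = 1/((24 + 994 - 19902*(-1)/4) + 636410) = 1/((24 + 994 - 107*(-93/2)) + 636410) = 1/((24 + 994 + 9951/2) + 636410) = 1/(11987/2 + 636410) = 1/(1284807/2) = 2/1284807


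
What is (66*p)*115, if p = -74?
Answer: -561660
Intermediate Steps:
(66*p)*115 = (66*(-74))*115 = -4884*115 = -561660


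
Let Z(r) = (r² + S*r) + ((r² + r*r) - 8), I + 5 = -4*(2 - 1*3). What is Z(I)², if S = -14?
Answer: 81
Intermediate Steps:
I = -1 (I = -5 - 4*(2 - 1*3) = -5 - 4*(2 - 3) = -5 - 4*(-1) = -5 + 4 = -1)
Z(r) = -8 - 14*r + 3*r² (Z(r) = (r² - 14*r) + ((r² + r*r) - 8) = (r² - 14*r) + ((r² + r²) - 8) = (r² - 14*r) + (2*r² - 8) = (r² - 14*r) + (-8 + 2*r²) = -8 - 14*r + 3*r²)
Z(I)² = (-8 - 14*(-1) + 3*(-1)²)² = (-8 + 14 + 3*1)² = (-8 + 14 + 3)² = 9² = 81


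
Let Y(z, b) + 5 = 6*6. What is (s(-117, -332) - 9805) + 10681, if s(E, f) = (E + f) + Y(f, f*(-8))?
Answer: 458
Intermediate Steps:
Y(z, b) = 31 (Y(z, b) = -5 + 6*6 = -5 + 36 = 31)
s(E, f) = 31 + E + f (s(E, f) = (E + f) + 31 = 31 + E + f)
(s(-117, -332) - 9805) + 10681 = ((31 - 117 - 332) - 9805) + 10681 = (-418 - 9805) + 10681 = -10223 + 10681 = 458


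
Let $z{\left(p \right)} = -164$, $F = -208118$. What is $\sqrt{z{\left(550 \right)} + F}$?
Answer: $i \sqrt{208282} \approx 456.38 i$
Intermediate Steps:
$\sqrt{z{\left(550 \right)} + F} = \sqrt{-164 - 208118} = \sqrt{-208282} = i \sqrt{208282}$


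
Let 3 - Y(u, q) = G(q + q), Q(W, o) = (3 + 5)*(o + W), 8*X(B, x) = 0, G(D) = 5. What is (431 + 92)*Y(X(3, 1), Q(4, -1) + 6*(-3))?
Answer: -1046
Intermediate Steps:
X(B, x) = 0 (X(B, x) = (⅛)*0 = 0)
Q(W, o) = 8*W + 8*o (Q(W, o) = 8*(W + o) = 8*W + 8*o)
Y(u, q) = -2 (Y(u, q) = 3 - 1*5 = 3 - 5 = -2)
(431 + 92)*Y(X(3, 1), Q(4, -1) + 6*(-3)) = (431 + 92)*(-2) = 523*(-2) = -1046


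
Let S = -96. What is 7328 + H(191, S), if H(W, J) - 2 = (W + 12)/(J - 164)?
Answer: 1905597/260 ≈ 7329.2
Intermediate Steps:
H(W, J) = 2 + (12 + W)/(-164 + J) (H(W, J) = 2 + (W + 12)/(J - 164) = 2 + (12 + W)/(-164 + J))
7328 + H(191, S) = 7328 + (-316 + 191 + 2*(-96))/(-164 - 96) = 7328 + (-316 + 191 - 192)/(-260) = 7328 - 1/260*(-317) = 7328 + 317/260 = 1905597/260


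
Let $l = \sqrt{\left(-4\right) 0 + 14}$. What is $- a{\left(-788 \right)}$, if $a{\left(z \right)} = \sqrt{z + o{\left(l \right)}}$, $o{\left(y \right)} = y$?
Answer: $- i \sqrt{788 - \sqrt{14}} \approx - 28.005 i$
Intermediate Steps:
$l = \sqrt{14}$ ($l = \sqrt{0 + 14} = \sqrt{14} \approx 3.7417$)
$a{\left(z \right)} = \sqrt{z + \sqrt{14}}$
$- a{\left(-788 \right)} = - \sqrt{-788 + \sqrt{14}}$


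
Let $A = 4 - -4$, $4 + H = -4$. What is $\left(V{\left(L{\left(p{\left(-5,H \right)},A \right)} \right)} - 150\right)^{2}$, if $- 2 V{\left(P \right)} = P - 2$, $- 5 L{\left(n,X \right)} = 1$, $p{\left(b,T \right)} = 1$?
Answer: $\frac{2217121}{100} \approx 22171.0$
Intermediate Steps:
$H = -8$ ($H = -4 - 4 = -8$)
$A = 8$ ($A = 4 + 4 = 8$)
$L{\left(n,X \right)} = - \frac{1}{5}$ ($L{\left(n,X \right)} = \left(- \frac{1}{5}\right) 1 = - \frac{1}{5}$)
$V{\left(P \right)} = 1 - \frac{P}{2}$ ($V{\left(P \right)} = - \frac{P - 2}{2} = - \frac{-2 + P}{2} = 1 - \frac{P}{2}$)
$\left(V{\left(L{\left(p{\left(-5,H \right)},A \right)} \right)} - 150\right)^{2} = \left(\left(1 - - \frac{1}{10}\right) - 150\right)^{2} = \left(\left(1 + \frac{1}{10}\right) - 150\right)^{2} = \left(\frac{11}{10} - 150\right)^{2} = \left(- \frac{1489}{10}\right)^{2} = \frac{2217121}{100}$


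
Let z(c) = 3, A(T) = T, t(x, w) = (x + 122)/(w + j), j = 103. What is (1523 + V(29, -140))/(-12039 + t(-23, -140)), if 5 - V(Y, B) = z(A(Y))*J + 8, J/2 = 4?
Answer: -27676/222771 ≈ -0.12424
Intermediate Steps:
t(x, w) = (122 + x)/(103 + w) (t(x, w) = (x + 122)/(w + 103) = (122 + x)/(103 + w))
J = 8 (J = 2*4 = 8)
V(Y, B) = -27 (V(Y, B) = 5 - (3*8 + 8) = 5 - (24 + 8) = 5 - 1*32 = 5 - 32 = -27)
(1523 + V(29, -140))/(-12039 + t(-23, -140)) = (1523 - 27)/(-12039 + (122 - 23)/(103 - 140)) = 1496/(-12039 + 99/(-37)) = 1496/(-12039 - 1/37*99) = 1496/(-12039 - 99/37) = 1496/(-445542/37) = 1496*(-37/445542) = -27676/222771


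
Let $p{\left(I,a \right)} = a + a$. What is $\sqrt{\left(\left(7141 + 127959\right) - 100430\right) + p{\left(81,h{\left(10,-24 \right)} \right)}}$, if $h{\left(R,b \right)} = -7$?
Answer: $76 \sqrt{6} \approx 186.16$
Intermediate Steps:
$p{\left(I,a \right)} = 2 a$
$\sqrt{\left(\left(7141 + 127959\right) - 100430\right) + p{\left(81,h{\left(10,-24 \right)} \right)}} = \sqrt{\left(\left(7141 + 127959\right) - 100430\right) + 2 \left(-7\right)} = \sqrt{\left(135100 - 100430\right) - 14} = \sqrt{34670 - 14} = \sqrt{34656} = 76 \sqrt{6}$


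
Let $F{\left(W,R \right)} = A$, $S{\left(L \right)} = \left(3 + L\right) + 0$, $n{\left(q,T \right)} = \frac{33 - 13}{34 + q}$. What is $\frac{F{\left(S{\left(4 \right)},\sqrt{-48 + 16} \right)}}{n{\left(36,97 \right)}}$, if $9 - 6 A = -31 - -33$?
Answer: $\frac{49}{12} \approx 4.0833$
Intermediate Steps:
$n{\left(q,T \right)} = \frac{20}{34 + q}$
$S{\left(L \right)} = 3 + L$
$A = \frac{7}{6}$ ($A = \frac{3}{2} - \frac{-31 - -33}{6} = \frac{3}{2} - \frac{-31 + 33}{6} = \frac{3}{2} - \frac{1}{3} = \frac{7}{6} \approx 1.1667$)
$F{\left(W,R \right)} = \frac{7}{6}$
$\frac{F{\left(S{\left(4 \right)},\sqrt{-48 + 16} \right)}}{n{\left(36,97 \right)}} = \frac{7}{6 \frac{20}{34 + 36}} = \frac{7}{6 \cdot \frac{20}{70}} = \frac{7}{6 \cdot 20 \cdot \frac{1}{70}} = \frac{7}{6 \cdot \frac{2}{7}} = \frac{7}{6} \cdot \frac{7}{2} = \frac{49}{12}$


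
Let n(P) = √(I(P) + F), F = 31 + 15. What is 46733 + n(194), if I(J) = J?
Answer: 46733 + 4*√15 ≈ 46749.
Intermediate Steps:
F = 46
n(P) = √(46 + P) (n(P) = √(P + 46) = √(46 + P))
46733 + n(194) = 46733 + √(46 + 194) = 46733 + √240 = 46733 + 4*√15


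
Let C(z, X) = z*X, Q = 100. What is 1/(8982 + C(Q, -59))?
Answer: 1/3082 ≈ 0.00032446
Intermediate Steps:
C(z, X) = X*z
1/(8982 + C(Q, -59)) = 1/(8982 - 59*100) = 1/(8982 - 5900) = 1/3082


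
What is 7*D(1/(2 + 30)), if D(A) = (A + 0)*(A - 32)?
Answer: -7161/1024 ≈ -6.9932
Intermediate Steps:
D(A) = A*(-32 + A)
7*D(1/(2 + 30)) = 7*((-32 + 1/(2 + 30))/(2 + 30)) = 7*((-32 + 1/32)/32) = 7*((1/32)*(-1023/32)) = 7*(-1023/1024) = -7161/1024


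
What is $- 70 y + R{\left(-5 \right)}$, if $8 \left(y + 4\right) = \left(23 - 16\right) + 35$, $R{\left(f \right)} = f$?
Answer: $- \frac{185}{2} \approx -92.5$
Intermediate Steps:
$y = \frac{5}{4}$ ($y = -4 + \frac{\left(23 - 16\right) + 35}{8} = -4 + \frac{7 + 35}{8} = -4 + \frac{1}{8} \cdot 42 = -4 + \frac{21}{4} = \frac{5}{4} \approx 1.25$)
$- 70 y + R{\left(-5 \right)} = \left(-70\right) \frac{5}{4} - 5 = - \frac{175}{2} - 5 = - \frac{185}{2}$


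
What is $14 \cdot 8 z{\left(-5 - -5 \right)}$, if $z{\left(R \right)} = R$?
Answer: $0$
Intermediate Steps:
$14 \cdot 8 z{\left(-5 - -5 \right)} = 14 \cdot 8 \left(-5 - -5\right) = 112 \left(-5 + 5\right) = 112 \cdot 0 = 0$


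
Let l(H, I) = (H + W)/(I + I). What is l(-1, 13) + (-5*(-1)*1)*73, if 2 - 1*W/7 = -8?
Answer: 9559/26 ≈ 367.65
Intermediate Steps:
W = 70 (W = 14 - 7*(-8) = 14 + 56 = 70)
l(H, I) = (70 + H)/(2*I) (l(H, I) = (H + 70)/(I + I) = (70 + H)/((2*I)) = (70 + H)*(1/(2*I)) = (70 + H)/(2*I))
l(-1, 13) + (-5*(-1)*1)*73 = (1/2)*(70 - 1)/13 + (-5*(-1)*1)*73 = (1/2)*(1/13)*69 + (5*1)*73 = 69/26 + 5*73 = 69/26 + 365 = 9559/26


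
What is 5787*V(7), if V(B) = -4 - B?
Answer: -63657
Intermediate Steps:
5787*V(7) = 5787*(-4 - 1*7) = 5787*(-4 - 7) = 5787*(-11) = -63657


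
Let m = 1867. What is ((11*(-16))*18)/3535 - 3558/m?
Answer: -18492186/6599845 ≈ -2.8019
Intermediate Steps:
((11*(-16))*18)/3535 - 3558/m = ((11*(-16))*18)/3535 - 3558/1867 = -176*18*(1/3535) - 3558*1/1867 = -3168*1/3535 - 3558/1867 = -3168/3535 - 3558/1867 = -18492186/6599845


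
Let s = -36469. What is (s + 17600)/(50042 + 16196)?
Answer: -18869/66238 ≈ -0.28487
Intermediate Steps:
(s + 17600)/(50042 + 16196) = (-36469 + 17600)/(50042 + 16196) = -18869/66238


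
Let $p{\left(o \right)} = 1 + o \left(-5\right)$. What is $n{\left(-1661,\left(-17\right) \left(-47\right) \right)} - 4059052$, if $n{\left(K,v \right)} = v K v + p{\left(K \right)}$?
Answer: $-1064434807$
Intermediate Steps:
$p{\left(o \right)} = 1 - 5 o$
$n{\left(K,v \right)} = 1 - 5 K + K v^{2}$ ($n{\left(K,v \right)} = v K v - \left(-1 + 5 K\right) = K v v - \left(-1 + 5 K\right) = K v^{2} - \left(-1 + 5 K\right) = 1 - 5 K + K v^{2}$)
$n{\left(-1661,\left(-17\right) \left(-47\right) \right)} - 4059052 = \left(1 - -8305 - 1661 \left(\left(-17\right) \left(-47\right)\right)^{2}\right) - 4059052 = \left(1 + 8305 - 1661 \cdot 799^{2}\right) - 4059052 = \left(1 + 8305 - 1060384061\right) - 4059052 = -1060375755 - 4059052 = -1064434807$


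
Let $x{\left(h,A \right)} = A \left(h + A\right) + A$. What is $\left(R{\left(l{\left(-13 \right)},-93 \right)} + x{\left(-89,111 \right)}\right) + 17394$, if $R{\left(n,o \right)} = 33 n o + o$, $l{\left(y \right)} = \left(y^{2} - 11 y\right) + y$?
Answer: $-897777$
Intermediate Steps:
$l{\left(y \right)} = y^{2} - 10 y$
$R{\left(n,o \right)} = o + 33 n o$ ($R{\left(n,o \right)} = 33 n o + o = o + 33 n o$)
$x{\left(h,A \right)} = A + A \left(A + h\right)$ ($x{\left(h,A \right)} = A \left(A + h\right) + A = A + A \left(A + h\right)$)
$\left(R{\left(l{\left(-13 \right)},-93 \right)} + x{\left(-89,111 \right)}\right) + 17394 = \left(- 93 \left(1 + 33 \left(- 13 \left(-10 - 13\right)\right)\right) + 111 \left(1 + 111 - 89\right)\right) + 17394 = \left(- 93 \left(1 + 33 \left(\left(-13\right) \left(-23\right)\right)\right) + 111 \cdot 23\right) + 17394 = \left(- 93 \left(1 + 33 \cdot 299\right) + 2553\right) + 17394 = \left(- 93 \left(1 + 9867\right) + 2553\right) + 17394 = \left(\left(-93\right) 9868 + 2553\right) + 17394 = \left(-917724 + 2553\right) + 17394 = -915171 + 17394 = -897777$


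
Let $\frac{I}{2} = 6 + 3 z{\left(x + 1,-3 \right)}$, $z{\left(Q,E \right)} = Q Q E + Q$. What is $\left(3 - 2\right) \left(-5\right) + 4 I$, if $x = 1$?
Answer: $-197$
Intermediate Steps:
$z{\left(Q,E \right)} = Q + E Q^{2}$ ($z{\left(Q,E \right)} = Q^{2} E + Q = E Q^{2} + Q = Q + E Q^{2}$)
$I = -48$ ($I = 2 \left(6 + 3 \left(1 + 1\right) \left(1 - 3 \left(1 + 1\right)\right)\right) = 2 \left(6 + 3 \cdot 2 \left(1 - 6\right)\right) = 2 \left(6 + 3 \cdot 2 \left(-5\right)\right) = 2 \left(6 + 3 \left(-10\right)\right) = 2 \left(6 - 30\right) = 2 \left(-24\right) = -48$)
$\left(3 - 2\right) \left(-5\right) + 4 I = \left(3 - 2\right) \left(-5\right) + 4 \left(-48\right) = 1 \left(-5\right) - 192 = -5 - 192 = -197$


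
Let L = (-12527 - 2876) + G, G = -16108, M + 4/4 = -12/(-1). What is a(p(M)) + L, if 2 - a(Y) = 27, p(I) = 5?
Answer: -31536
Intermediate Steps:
M = 11 (M = -1 - 12/(-1) = -1 - 12*(-1) = -1 + 12 = 11)
L = -31511 (L = (-12527 - 2876) - 16108 = -15403 - 16108 = -31511)
a(Y) = -25 (a(Y) = 2 - 1*27 = 2 - 27 = -25)
a(p(M)) + L = -25 - 31511 = -31536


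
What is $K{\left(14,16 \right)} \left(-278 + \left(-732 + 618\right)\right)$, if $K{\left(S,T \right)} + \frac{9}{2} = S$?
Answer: $-3724$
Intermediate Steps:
$K{\left(S,T \right)} = - \frac{9}{2} + S$
$K{\left(14,16 \right)} \left(-278 + \left(-732 + 618\right)\right) = \left(- \frac{9}{2} + 14\right) \left(-278 + \left(-732 + 618\right)\right) = \frac{19 \left(-278 - 114\right)}{2} = \frac{19}{2} \left(-392\right) = -3724$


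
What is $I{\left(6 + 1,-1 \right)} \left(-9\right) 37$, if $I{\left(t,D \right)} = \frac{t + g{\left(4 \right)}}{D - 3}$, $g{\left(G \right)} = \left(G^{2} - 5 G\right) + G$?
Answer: $\frac{2331}{4} \approx 582.75$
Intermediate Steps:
$g{\left(G \right)} = G^{2} - 4 G$
$I{\left(t,D \right)} = \frac{t}{-3 + D}$ ($I{\left(t,D \right)} = \frac{t + 4 \left(-4 + 4\right)}{D - 3} = \frac{t + 4 \cdot 0}{-3 + D} = \frac{t + 0}{-3 + D} = \frac{t}{-3 + D}$)
$I{\left(6 + 1,-1 \right)} \left(-9\right) 37 = \frac{6 + 1}{-3 - 1} \left(-9\right) 37 = \frac{7}{-4} \left(-9\right) 37 = 7 \left(- \frac{1}{4}\right) \left(-9\right) 37 = \left(- \frac{7}{4}\right) \left(-9\right) 37 = \frac{63}{4} \cdot 37 = \frac{2331}{4}$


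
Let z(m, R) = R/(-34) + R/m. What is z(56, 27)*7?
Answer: -297/136 ≈ -2.1838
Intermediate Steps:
z(m, R) = -R/34 + R/m (z(m, R) = R*(-1/34) + R/m = -R/34 + R/m)
z(56, 27)*7 = (-1/34*27 + 27/56)*7 = (-27/34 + 27*(1/56))*7 = (-27/34 + 27/56)*7 = -297/952*7 = -297/136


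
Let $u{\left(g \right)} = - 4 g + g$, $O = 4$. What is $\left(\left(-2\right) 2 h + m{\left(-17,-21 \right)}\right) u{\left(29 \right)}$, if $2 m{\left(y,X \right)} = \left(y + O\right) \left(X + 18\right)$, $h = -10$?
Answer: $- \frac{10353}{2} \approx -5176.5$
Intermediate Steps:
$m{\left(y,X \right)} = \frac{\left(4 + y\right) \left(18 + X\right)}{2}$ ($m{\left(y,X \right)} = \frac{\left(y + 4\right) \left(X + 18\right)}{2} = \frac{\left(4 + y\right) \left(18 + X\right)}{2}$)
$u{\left(g \right)} = - 3 g$
$\left(\left(-2\right) 2 h + m{\left(-17,-21 \right)}\right) u{\left(29 \right)} = \left(\left(-2\right) 2 \left(-10\right) + \left(36 + 2 \left(-21\right) + 9 \left(-17\right) + \frac{1}{2} \left(-21\right) \left(-17\right)\right)\right) \left(\left(-3\right) 29\right) = \left(\left(-4\right) \left(-10\right) + \left(36 - 42 - 153 + \frac{357}{2}\right)\right) \left(-87\right) = \left(40 + \frac{39}{2}\right) \left(-87\right) = \frac{119}{2} \left(-87\right) = - \frac{10353}{2}$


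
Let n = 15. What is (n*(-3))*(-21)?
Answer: 945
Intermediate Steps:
(n*(-3))*(-21) = (15*(-3))*(-21) = -45*(-21) = 945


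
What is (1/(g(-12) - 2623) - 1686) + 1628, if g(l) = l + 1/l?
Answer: -1834030/31621 ≈ -58.000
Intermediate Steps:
(1/(g(-12) - 2623) - 1686) + 1628 = (1/((-12 + 1/(-12)) - 2623) - 1686) + 1628 = (1/((-12 - 1/12) - 2623) - 1686) + 1628 = (1/(-145/12 - 2623) - 1686) + 1628 = (1/(-31621/12) - 1686) + 1628 = (-12/31621 - 1686) + 1628 = -53313018/31621 + 1628 = -1834030/31621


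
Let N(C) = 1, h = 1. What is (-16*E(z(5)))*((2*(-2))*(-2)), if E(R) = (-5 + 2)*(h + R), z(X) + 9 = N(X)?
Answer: -2688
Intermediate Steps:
z(X) = -8 (z(X) = -9 + 1 = -8)
E(R) = -3 - 3*R (E(R) = (-5 + 2)*(1 + R) = -3*(1 + R) = -3 - 3*R)
(-16*E(z(5)))*((2*(-2))*(-2)) = (-16*(-3 - 3*(-8)))*((2*(-2))*(-2)) = (-16*(-3 + 24))*(-4*(-2)) = -16*21*8 = -336*8 = -2688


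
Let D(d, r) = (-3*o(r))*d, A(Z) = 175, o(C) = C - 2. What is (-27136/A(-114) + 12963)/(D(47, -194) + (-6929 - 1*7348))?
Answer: 2241389/2337825 ≈ 0.95875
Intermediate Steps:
o(C) = -2 + C
D(d, r) = d*(6 - 3*r) (D(d, r) = (-3*(-2 + r))*d = (6 - 3*r)*d = d*(6 - 3*r))
(-27136/A(-114) + 12963)/(D(47, -194) + (-6929 - 1*7348)) = (-27136/175 + 12963)/(3*47*(2 - 1*(-194)) + (-6929 - 1*7348)) = (-27136*1/175 + 12963)/(3*47*(2 + 194) + (-6929 - 7348)) = (-27136/175 + 12963)/(3*47*196 - 14277) = 2241389/(175*(27636 - 14277)) = (2241389/175)/13359 = (2241389/175)*(1/13359) = 2241389/2337825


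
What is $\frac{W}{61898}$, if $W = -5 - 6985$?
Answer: $- \frac{3495}{30949} \approx -0.11293$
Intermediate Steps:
$W = -6990$ ($W = -5 - 6985 = -6990$)
$\frac{W}{61898} = - \frac{6990}{61898} = \left(-6990\right) \frac{1}{61898} = - \frac{3495}{30949}$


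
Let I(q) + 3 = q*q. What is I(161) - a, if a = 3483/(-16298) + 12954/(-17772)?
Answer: 312807139149/12068669 ≈ 25919.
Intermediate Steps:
I(q) = -3 + q² (I(q) = -3 + q*q = -3 + q²)
a = -11376007/12068669 (a = 3483*(-1/16298) + 12954*(-1/17772) = -3483/16298 - 2159/2962 = -11376007/12068669 ≈ -0.94261)
I(161) - a = (-3 + 161²) - 1*(-11376007/12068669) = (-3 + 25921) + 11376007/12068669 = 25918 + 11376007/12068669 = 312807139149/12068669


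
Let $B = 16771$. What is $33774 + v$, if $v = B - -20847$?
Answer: $71392$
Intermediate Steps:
$v = 37618$ ($v = 16771 - -20847 = 16771 + 20847 = 37618$)
$33774 + v = 33774 + 37618 = 71392$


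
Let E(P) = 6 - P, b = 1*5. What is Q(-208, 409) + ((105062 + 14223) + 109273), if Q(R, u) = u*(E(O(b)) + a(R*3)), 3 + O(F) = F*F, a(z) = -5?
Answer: 219969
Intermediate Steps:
b = 5
O(F) = -3 + F² (O(F) = -3 + F*F = -3 + F²)
Q(R, u) = -21*u (Q(R, u) = u*((6 - (-3 + 5²)) - 5) = u*((6 - (-3 + 25)) - 5) = u*((6 - 1*22) - 5) = u*((6 - 22) - 5) = u*(-16 - 5) = u*(-21) = -21*u)
Q(-208, 409) + ((105062 + 14223) + 109273) = -21*409 + ((105062 + 14223) + 109273) = -8589 + (119285 + 109273) = -8589 + 228558 = 219969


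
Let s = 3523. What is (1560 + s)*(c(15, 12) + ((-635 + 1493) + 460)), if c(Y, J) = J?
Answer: 6760390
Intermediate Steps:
(1560 + s)*(c(15, 12) + ((-635 + 1493) + 460)) = (1560 + 3523)*(12 + ((-635 + 1493) + 460)) = 5083*(12 + (858 + 460)) = 5083*(12 + 1318) = 5083*1330 = 6760390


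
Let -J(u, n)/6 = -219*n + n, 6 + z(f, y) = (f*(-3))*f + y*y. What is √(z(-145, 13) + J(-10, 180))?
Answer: 4*√10783 ≈ 415.36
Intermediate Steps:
z(f, y) = -6 + y² - 3*f² (z(f, y) = -6 + ((f*(-3))*f + y*y) = -6 + ((-3*f)*f + y²) = -6 + (-3*f² + y²) = -6 + (y² - 3*f²) = -6 + y² - 3*f²)
J(u, n) = 1308*n (J(u, n) = -6*(-219*n + n) = -(-1308)*n = 1308*n)
√(z(-145, 13) + J(-10, 180)) = √((-6 + 13² - 3*(-145)²) + 1308*180) = √((-6 + 169 - 3*21025) + 235440) = √((-6 + 169 - 63075) + 235440) = √(-62912 + 235440) = √172528 = 4*√10783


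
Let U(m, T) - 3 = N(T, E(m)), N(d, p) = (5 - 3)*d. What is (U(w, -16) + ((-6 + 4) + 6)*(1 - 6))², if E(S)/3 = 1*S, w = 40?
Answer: 2401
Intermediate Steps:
E(S) = 3*S (E(S) = 3*(1*S) = 3*S)
N(d, p) = 2*d
U(m, T) = 3 + 2*T
(U(w, -16) + ((-6 + 4) + 6)*(1 - 6))² = ((3 + 2*(-16)) + ((-6 + 4) + 6)*(1 - 6))² = ((3 - 32) + (-2 + 6)*(-5))² = (-29 + 4*(-5))² = (-29 - 20)² = (-49)² = 2401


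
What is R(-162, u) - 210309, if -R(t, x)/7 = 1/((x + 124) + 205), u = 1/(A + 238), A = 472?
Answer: -49126294589/233591 ≈ -2.1031e+5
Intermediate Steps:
u = 1/710 (u = 1/(472 + 238) = 1/710 ≈ 0.0014085)
R(t, x) = -7/(329 + x) (R(t, x) = -7/((x + 124) + 205) = -7/((124 + x) + 205) = -7/(329 + x))
R(-162, u) - 210309 = -7/(329 + 1/710) - 210309 = -7/233591/710 - 210309 = -7*710/233591 - 210309 = -4970/233591 - 210309 = -49126294589/233591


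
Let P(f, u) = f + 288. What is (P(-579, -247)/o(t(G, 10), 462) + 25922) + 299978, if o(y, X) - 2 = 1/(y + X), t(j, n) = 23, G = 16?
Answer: 316307765/971 ≈ 3.2575e+5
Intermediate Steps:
P(f, u) = 288 + f
o(y, X) = 2 + 1/(X + y) (o(y, X) = 2 + 1/(y + X) = 2 + 1/(X + y))
(P(-579, -247)/o(t(G, 10), 462) + 25922) + 299978 = ((288 - 579)/(((1 + 2*462 + 2*23)/(462 + 23))) + 25922) + 299978 = (-291*485/(1 + 924 + 46) + 25922) + 299978 = (-291/((1/485)*971) + 25922) + 299978 = (-291/971/485 + 25922) + 299978 = (-291*485/971 + 25922) + 299978 = (-141135/971 + 25922) + 299978 = 25029127/971 + 299978 = 316307765/971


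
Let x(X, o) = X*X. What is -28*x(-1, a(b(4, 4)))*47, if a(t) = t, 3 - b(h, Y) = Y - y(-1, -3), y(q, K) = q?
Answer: -1316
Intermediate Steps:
b(h, Y) = 2 - Y (b(h, Y) = 3 - (Y - 1*(-1)) = 3 - (Y + 1) = 3 - (1 + Y) = 3 + (-1 - Y) = 2 - Y)
x(X, o) = X²
-28*x(-1, a(b(4, 4)))*47 = -28*(-1)²*47 = -28*1*47 = -28*47 = -1316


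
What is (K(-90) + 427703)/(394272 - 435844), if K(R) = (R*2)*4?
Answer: -426983/41572 ≈ -10.271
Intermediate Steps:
K(R) = 8*R (K(R) = (2*R)*4 = 8*R)
(K(-90) + 427703)/(394272 - 435844) = (8*(-90) + 427703)/(394272 - 435844) = (-720 + 427703)/(-41572) = 426983*(-1/41572) = -426983/41572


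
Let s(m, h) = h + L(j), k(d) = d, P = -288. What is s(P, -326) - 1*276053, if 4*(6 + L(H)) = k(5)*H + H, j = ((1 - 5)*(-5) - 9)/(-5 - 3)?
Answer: -4422193/16 ≈ -2.7639e+5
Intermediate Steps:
j = -11/8 (j = (-4*(-5) - 9)/(-8) = (20 - 9)*(-1/8) = 11*(-1/8) = -11/8 ≈ -1.3750)
L(H) = -6 + 3*H/2 (L(H) = -6 + (5*H + H)/4 = -6 + (6*H)/4 = -6 + 3*H/2)
s(m, h) = -129/16 + h (s(m, h) = h + (-6 + (3/2)*(-11/8)) = h + (-6 - 33/16) = h - 129/16 = -129/16 + h)
s(P, -326) - 1*276053 = (-129/16 - 326) - 1*276053 = -5345/16 - 276053 = -4422193/16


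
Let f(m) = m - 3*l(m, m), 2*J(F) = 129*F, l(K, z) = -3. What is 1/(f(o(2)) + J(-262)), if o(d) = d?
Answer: -1/16888 ≈ -5.9214e-5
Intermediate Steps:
J(F) = 129*F/2 (J(F) = (129*F)/2 = 129*F/2)
f(m) = 9 + m (f(m) = m - 3*(-3) = m + 9 = 9 + m)
1/(f(o(2)) + J(-262)) = 1/((9 + 2) + (129/2)*(-262)) = 1/(11 - 16899) = 1/(-16888) = -1/16888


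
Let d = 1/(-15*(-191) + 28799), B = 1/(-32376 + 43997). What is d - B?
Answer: -20043/367967344 ≈ -5.4470e-5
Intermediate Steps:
B = 1/11621 ≈ 8.6051e-5
d = 1/31664 (d = 1/(2865 + 28799) = 1/31664 ≈ 3.1582e-5)
d - B = 1/31664 - 1*1/11621 = 1/31664 - 1/11621 = -20043/367967344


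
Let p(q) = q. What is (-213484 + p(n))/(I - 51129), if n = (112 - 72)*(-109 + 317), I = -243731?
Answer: 51291/73715 ≈ 0.69580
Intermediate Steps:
n = 8320 (n = 40*208 = 8320)
(-213484 + p(n))/(I - 51129) = (-213484 + 8320)/(-243731 - 51129) = -205164/(-294860) = -205164*(-1/294860) = 51291/73715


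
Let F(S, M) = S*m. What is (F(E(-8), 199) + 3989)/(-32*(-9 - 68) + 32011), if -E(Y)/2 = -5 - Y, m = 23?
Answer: 3851/34475 ≈ 0.11170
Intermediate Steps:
E(Y) = 10 + 2*Y (E(Y) = -2*(-5 - Y) = 10 + 2*Y)
F(S, M) = 23*S (F(S, M) = S*23 = 23*S)
(F(E(-8), 199) + 3989)/(-32*(-9 - 68) + 32011) = (23*(10 + 2*(-8)) + 3989)/(-32*(-9 - 68) + 32011) = (23*(10 - 16) + 3989)/(-32*(-77) + 32011) = (23*(-6) + 3989)/(2464 + 32011) = (-138 + 3989)/34475 = 3851*(1/34475) = 3851/34475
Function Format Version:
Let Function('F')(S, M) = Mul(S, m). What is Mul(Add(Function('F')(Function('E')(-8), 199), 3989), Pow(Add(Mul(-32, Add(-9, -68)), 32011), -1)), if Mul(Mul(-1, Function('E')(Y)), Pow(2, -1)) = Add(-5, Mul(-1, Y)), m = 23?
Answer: Rational(3851, 34475) ≈ 0.11170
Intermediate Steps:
Function('E')(Y) = Add(10, Mul(2, Y)) (Function('E')(Y) = Mul(-2, Add(-5, Mul(-1, Y))) = Add(10, Mul(2, Y)))
Function('F')(S, M) = Mul(23, S) (Function('F')(S, M) = Mul(S, 23) = Mul(23, S))
Mul(Add(Function('F')(Function('E')(-8), 199), 3989), Pow(Add(Mul(-32, Add(-9, -68)), 32011), -1)) = Mul(Add(Mul(23, Add(10, Mul(2, -8))), 3989), Pow(Add(Mul(-32, Add(-9, -68)), 32011), -1)) = Mul(Add(Mul(23, Add(10, -16)), 3989), Pow(Add(Mul(-32, -77), 32011), -1)) = Mul(Add(Mul(23, -6), 3989), Pow(Add(2464, 32011), -1)) = Mul(Add(-138, 3989), Pow(34475, -1)) = Mul(3851, Rational(1, 34475)) = Rational(3851, 34475)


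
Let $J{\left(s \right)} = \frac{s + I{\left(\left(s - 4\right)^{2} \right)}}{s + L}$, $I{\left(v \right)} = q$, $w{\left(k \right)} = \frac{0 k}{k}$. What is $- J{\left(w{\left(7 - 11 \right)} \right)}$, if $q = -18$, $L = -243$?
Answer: $- \frac{2}{27} \approx -0.074074$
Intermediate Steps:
$w{\left(k \right)} = 0$ ($w{\left(k \right)} = \frac{0}{k} = 0$)
$I{\left(v \right)} = -18$
$J{\left(s \right)} = \frac{-18 + s}{-243 + s}$ ($J{\left(s \right)} = \frac{s - 18}{s - 243} = \frac{-18 + s}{-243 + s}$)
$- J{\left(w{\left(7 - 11 \right)} \right)} = - \frac{-18 + 0}{-243 + 0} = - \frac{-18}{-243} = - \frac{\left(-1\right) \left(-18\right)}{243} = \left(-1\right) \frac{2}{27} = - \frac{2}{27}$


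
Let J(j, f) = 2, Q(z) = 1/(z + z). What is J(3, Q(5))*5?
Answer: 10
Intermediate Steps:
Q(z) = 1/(2*z)
J(3, Q(5))*5 = 2*5 = 10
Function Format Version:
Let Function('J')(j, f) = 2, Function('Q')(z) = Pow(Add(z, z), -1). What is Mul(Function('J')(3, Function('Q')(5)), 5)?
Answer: 10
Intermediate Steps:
Function('Q')(z) = Mul(Rational(1, 2), Pow(z, -1)) (Function('Q')(z) = Pow(Mul(2, z), -1) = Mul(Rational(1, 2), Pow(z, -1)))
Mul(Function('J')(3, Function('Q')(5)), 5) = Mul(2, 5) = 10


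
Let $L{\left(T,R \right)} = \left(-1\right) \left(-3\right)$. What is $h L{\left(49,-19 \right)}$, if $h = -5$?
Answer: $-15$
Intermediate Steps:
$L{\left(T,R \right)} = 3$
$h L{\left(49,-19 \right)} = \left(-5\right) 3 = -15$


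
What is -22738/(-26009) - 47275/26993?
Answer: -615808641/702060937 ≈ -0.87714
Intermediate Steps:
-22738/(-26009) - 47275/26993 = -22738*(-1/26009) - 47275*1/26993 = 22738/26009 - 47275/26993 = -615808641/702060937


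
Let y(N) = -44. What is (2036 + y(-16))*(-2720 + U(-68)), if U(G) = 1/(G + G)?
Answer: -92110329/17 ≈ -5.4183e+6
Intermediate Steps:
U(G) = 1/(2*G)
(2036 + y(-16))*(-2720 + U(-68)) = (2036 - 44)*(-2720 + (½)/(-68)) = 1992*(-2720 + (½)*(-1/68)) = 1992*(-2720 - 1/136) = 1992*(-369921/136) = -92110329/17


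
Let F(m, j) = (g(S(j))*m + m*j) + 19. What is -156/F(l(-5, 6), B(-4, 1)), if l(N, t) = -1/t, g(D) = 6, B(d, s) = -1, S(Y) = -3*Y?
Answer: -936/109 ≈ -8.5872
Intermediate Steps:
F(m, j) = 19 + 6*m + j*m (F(m, j) = (6*m + m*j) + 19 = (6*m + j*m) + 19 = 19 + 6*m + j*m)
-156/F(l(-5, 6), B(-4, 1)) = -156/(19 + 6*(-1/6) - (-1)/6) = -156/(19 + 6*(-1*⅙) - (-1)/6) = -156/(19 + 6*(-⅙) - 1*(-⅙)) = -156/(19 - 1 + ⅙) = -156/109/6 = -156*6/109 = -936/109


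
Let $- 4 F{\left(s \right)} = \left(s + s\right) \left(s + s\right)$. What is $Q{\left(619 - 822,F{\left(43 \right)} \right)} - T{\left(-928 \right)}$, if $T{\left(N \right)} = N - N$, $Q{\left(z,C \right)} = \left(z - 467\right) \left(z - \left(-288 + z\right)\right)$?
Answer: $-192960$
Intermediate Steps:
$F{\left(s \right)} = - s^{2}$ ($F{\left(s \right)} = - \frac{\left(s + s\right) \left(s + s\right)}{4} = - \frac{2 s 2 s}{4} = - \frac{4 s^{2}}{4} = - s^{2}$)
$Q{\left(z,C \right)} = -134496 + 288 z$ ($Q{\left(z,C \right)} = \left(-467 + z\right) 288 = -134496 + 288 z$)
$T{\left(N \right)} = 0$
$Q{\left(619 - 822,F{\left(43 \right)} \right)} - T{\left(-928 \right)} = \left(-134496 + 288 \left(619 - 822\right)\right) - 0 = \left(-134496 + 288 \left(-203\right)\right) + 0 = \left(-134496 - 58464\right) + 0 = -192960 + 0 = -192960$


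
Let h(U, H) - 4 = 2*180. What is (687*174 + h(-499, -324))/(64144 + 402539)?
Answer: 119902/466683 ≈ 0.25692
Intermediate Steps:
h(U, H) = 364 (h(U, H) = 4 + 2*180 = 4 + 360 = 364)
(687*174 + h(-499, -324))/(64144 + 402539) = (687*174 + 364)/(64144 + 402539) = (119538 + 364)/466683 = 119902*(1/466683) = 119902/466683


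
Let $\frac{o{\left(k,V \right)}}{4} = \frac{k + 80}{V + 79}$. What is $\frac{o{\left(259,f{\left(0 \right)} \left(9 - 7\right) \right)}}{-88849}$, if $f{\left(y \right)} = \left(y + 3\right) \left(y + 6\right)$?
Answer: $- \frac{1356}{10217635} \approx -0.00013271$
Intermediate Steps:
$f{\left(y \right)} = \left(3 + y\right) \left(6 + y\right)$
$o{\left(k,V \right)} = \frac{4 \left(80 + k\right)}{79 + V}$ ($o{\left(k,V \right)} = 4 \frac{k + 80}{V + 79} = 4 \frac{80 + k}{79 + V} = \frac{4 \left(80 + k\right)}{79 + V}$)
$\frac{o{\left(259,f{\left(0 \right)} \left(9 - 7\right) \right)}}{-88849} = \frac{4 \frac{1}{79 + \left(18 + 0^{2} + 9 \cdot 0\right) \left(9 - 7\right)} \left(80 + 259\right)}{-88849} = 4 \frac{1}{79 + \left(18 + 0 + 0\right) 2} \cdot 339 \left(- \frac{1}{88849}\right) = 4 \frac{1}{79 + 18 \cdot 2} \cdot 339 \left(- \frac{1}{88849}\right) = 4 \frac{1}{79 + 36} \cdot 339 \left(- \frac{1}{88849}\right) = 4 \cdot \frac{1}{115} \cdot 339 \left(- \frac{1}{88849}\right) = \frac{1356}{115} \left(- \frac{1}{88849}\right) = - \frac{1356}{10217635}$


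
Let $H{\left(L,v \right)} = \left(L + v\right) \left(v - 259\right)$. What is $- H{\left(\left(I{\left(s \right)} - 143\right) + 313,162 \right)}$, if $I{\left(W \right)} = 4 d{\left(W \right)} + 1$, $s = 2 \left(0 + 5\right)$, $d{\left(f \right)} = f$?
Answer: $36181$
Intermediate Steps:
$s = 10$ ($s = 2 \cdot 5 = 10$)
$I{\left(W \right)} = 1 + 4 W$ ($I{\left(W \right)} = 4 W + 1 = 1 + 4 W$)
$H{\left(L,v \right)} = \left(-259 + v\right) \left(L + v\right)$ ($H{\left(L,v \right)} = \left(L + v\right) \left(-259 + v\right) = \left(-259 + v\right) \left(L + v\right)$)
$- H{\left(\left(I{\left(s \right)} - 143\right) + 313,162 \right)} = - (162^{2} - 259 \left(\left(\left(1 + 4 \cdot 10\right) - 143\right) + 313\right) - 41958 + \left(\left(\left(1 + 4 \cdot 10\right) - 143\right) + 313\right) 162) = - (26244 - 259 \left(\left(\left(1 + 40\right) - 143\right) + 313\right) - 41958 + \left(\left(\left(1 + 40\right) - 143\right) + 313\right) 162) = - (26244 - 259 \left(\left(41 - 143\right) + 313\right) - 41958 + \left(\left(41 - 143\right) + 313\right) 162) = - (26244 - 259 \left(-102 + 313\right) - 41958 + \left(-102 + 313\right) 162) = - (26244 - 54649 - 41958 + 211 \cdot 162) = - (26244 - 54649 - 41958 + 34182) = \left(-1\right) \left(-36181\right) = 36181$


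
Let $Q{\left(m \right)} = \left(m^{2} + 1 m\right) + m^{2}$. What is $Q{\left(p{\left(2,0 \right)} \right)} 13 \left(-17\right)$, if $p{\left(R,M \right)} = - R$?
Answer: $-1326$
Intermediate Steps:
$Q{\left(m \right)} = m + 2 m^{2}$ ($Q{\left(m \right)} = \left(m^{2} + m\right) + m^{2} = \left(m + m^{2}\right) + m^{2} = m + 2 m^{2}$)
$Q{\left(p{\left(2,0 \right)} \right)} 13 \left(-17\right) = \left(-1\right) 2 \left(1 + 2 \left(\left(-1\right) 2\right)\right) 13 \left(-17\right) = - 2 \left(1 + 2 \left(-2\right)\right) 13 \left(-17\right) = - 2 \left(1 - 4\right) 13 \left(-17\right) = \left(-2\right) \left(-3\right) 13 \left(-17\right) = 6 \cdot 13 \left(-17\right) = 78 \left(-17\right) = -1326$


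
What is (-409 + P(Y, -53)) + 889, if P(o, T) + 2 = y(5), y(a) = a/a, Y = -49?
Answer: 479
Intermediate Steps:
y(a) = 1
P(o, T) = -1 (P(o, T) = -2 + 1 = -1)
(-409 + P(Y, -53)) + 889 = (-409 - 1) + 889 = -410 + 889 = 479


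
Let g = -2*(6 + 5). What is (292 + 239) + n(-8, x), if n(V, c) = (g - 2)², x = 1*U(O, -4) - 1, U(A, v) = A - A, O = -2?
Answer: 1107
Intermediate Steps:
U(A, v) = 0
g = -22 (g = -2*11 = -22)
x = -1 (x = 1*0 - 1 = 0 - 1 = -1)
n(V, c) = 576 (n(V, c) = (-22 - 2)² = (-24)² = 576)
(292 + 239) + n(-8, x) = (292 + 239) + 576 = 531 + 576 = 1107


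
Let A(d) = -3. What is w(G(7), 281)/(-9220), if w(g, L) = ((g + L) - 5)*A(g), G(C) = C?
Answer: 849/9220 ≈ 0.092082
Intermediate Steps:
w(g, L) = 15 - 3*L - 3*g (w(g, L) = ((g + L) - 5)*(-3) = ((L + g) - 5)*(-3) = (-5 + L + g)*(-3) = 15 - 3*L - 3*g)
w(G(7), 281)/(-9220) = (15 - 3*281 - 3*7)/(-9220) = (15 - 843 - 21)*(-1/9220) = -849*(-1/9220) = 849/9220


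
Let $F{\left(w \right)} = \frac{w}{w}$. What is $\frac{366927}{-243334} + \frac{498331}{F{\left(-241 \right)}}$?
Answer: $\frac{121260508627}{243334} \approx 4.9833 \cdot 10^{5}$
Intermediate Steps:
$F{\left(w \right)} = 1$
$\frac{366927}{-243334} + \frac{498331}{F{\left(-241 \right)}} = \frac{366927}{-243334} + \frac{498331}{1} = 366927 \left(- \frac{1}{243334}\right) + 498331 \cdot 1 = - \frac{366927}{243334} + 498331 = \frac{121260508627}{243334}$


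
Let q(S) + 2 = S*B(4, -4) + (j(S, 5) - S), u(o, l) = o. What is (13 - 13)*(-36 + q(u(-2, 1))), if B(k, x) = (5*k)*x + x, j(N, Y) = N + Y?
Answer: 0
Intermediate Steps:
B(k, x) = x + 5*k*x (B(k, x) = 5*k*x + x = x + 5*k*x)
q(S) = 3 - 84*S (q(S) = -2 + (S*(-4*(1 + 5*4)) + ((S + 5) - S)) = -2 + (S*(-4*(1 + 20)) + ((5 + S) - S)) = -2 + (S*(-4*21) + 5) = -2 + (S*(-84) + 5) = -2 + (-84*S + 5) = -2 + (5 - 84*S) = 3 - 84*S)
(13 - 13)*(-36 + q(u(-2, 1))) = (13 - 13)*(-36 + (3 - 84*(-2))) = 0*(-36 + (3 + 168)) = 0*(-36 + 171) = 0*135 = 0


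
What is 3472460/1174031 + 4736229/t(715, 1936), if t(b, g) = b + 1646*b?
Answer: 3216555309133/460848258585 ≈ 6.9796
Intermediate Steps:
t(b, g) = 1647*b
3472460/1174031 + 4736229/t(715, 1936) = 3472460/1174031 + 4736229/((1647*715)) = 3472460*(1/1174031) + 4736229/1177605 = 3472460/1174031 + 4736229*(1/1177605) = 3472460/1174031 + 1578743/392535 = 3216555309133/460848258585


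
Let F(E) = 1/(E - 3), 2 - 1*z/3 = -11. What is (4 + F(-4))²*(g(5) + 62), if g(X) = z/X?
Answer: 254421/245 ≈ 1038.5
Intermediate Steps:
z = 39 (z = 6 - 3*(-11) = 6 + 33 = 39)
F(E) = 1/(-3 + E)
g(X) = 39/X
(4 + F(-4))²*(g(5) + 62) = (4 + 1/(-3 - 4))²*(39/5 + 62) = (4 + 1/(-7))²*(39*(⅕) + 62) = (4 - ⅐)²*(39/5 + 62) = (27/7)²*(349/5) = (729/49)*(349/5) = 254421/245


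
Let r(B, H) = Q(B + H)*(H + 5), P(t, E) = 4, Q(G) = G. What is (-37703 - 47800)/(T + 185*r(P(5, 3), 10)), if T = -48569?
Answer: 85503/9719 ≈ 8.7975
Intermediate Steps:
r(B, H) = (5 + H)*(B + H) (r(B, H) = (B + H)*(H + 5) = (B + H)*(5 + H) = (5 + H)*(B + H))
(-37703 - 47800)/(T + 185*r(P(5, 3), 10)) = (-37703 - 47800)/(-48569 + 185*((5 + 10)*(4 + 10))) = -85503/(-48569 + 185*(15*14)) = -85503/(-48569 + 185*210) = -85503/(-48569 + 38850) = -85503/(-9719) = -85503*(-1/9719) = 85503/9719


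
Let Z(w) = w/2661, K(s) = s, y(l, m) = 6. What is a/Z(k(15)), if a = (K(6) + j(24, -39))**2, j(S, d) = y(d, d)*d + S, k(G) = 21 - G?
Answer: 18456696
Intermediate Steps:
Z(w) = w/2661 (Z(w) = w*(1/2661) = w/2661)
j(S, d) = S + 6*d (j(S, d) = 6*d + S = S + 6*d)
a = 41616 (a = (6 + (24 + 6*(-39)))**2 = (6 + (24 - 234))**2 = (6 - 210)**2 = (-204)**2 = 41616)
a/Z(k(15)) = 41616/(((21 - 1*15)/2661)) = 41616/(((21 - 15)/2661)) = 41616/(((1/2661)*6)) = 41616/(2/887) = 41616*(887/2) = 18456696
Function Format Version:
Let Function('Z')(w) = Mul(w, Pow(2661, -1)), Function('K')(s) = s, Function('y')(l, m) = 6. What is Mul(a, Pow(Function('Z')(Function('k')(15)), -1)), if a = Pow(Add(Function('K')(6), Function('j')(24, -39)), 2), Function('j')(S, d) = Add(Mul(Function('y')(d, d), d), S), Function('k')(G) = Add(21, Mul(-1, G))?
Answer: 18456696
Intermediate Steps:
Function('Z')(w) = Mul(Rational(1, 2661), w) (Function('Z')(w) = Mul(w, Rational(1, 2661)) = Mul(Rational(1, 2661), w))
Function('j')(S, d) = Add(S, Mul(6, d)) (Function('j')(S, d) = Add(Mul(6, d), S) = Add(S, Mul(6, d)))
a = 41616 (a = Pow(Add(6, Add(24, Mul(6, -39))), 2) = Pow(Add(6, Add(24, -234)), 2) = Pow(Add(6, -210), 2) = Pow(-204, 2) = 41616)
Mul(a, Pow(Function('Z')(Function('k')(15)), -1)) = Mul(41616, Pow(Mul(Rational(1, 2661), Add(21, Mul(-1, 15))), -1)) = Mul(41616, Pow(Mul(Rational(1, 2661), Add(21, -15)), -1)) = Mul(41616, Pow(Mul(Rational(1, 2661), 6), -1)) = Mul(41616, Pow(Rational(2, 887), -1)) = Mul(41616, Rational(887, 2)) = 18456696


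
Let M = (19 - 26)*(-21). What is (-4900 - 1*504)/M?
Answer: -772/21 ≈ -36.762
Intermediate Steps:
M = 147 (M = -7*(-21) = 147)
(-4900 - 1*504)/M = (-4900 - 1*504)/147 = (-4900 - 504)*(1/147) = -5404*1/147 = -772/21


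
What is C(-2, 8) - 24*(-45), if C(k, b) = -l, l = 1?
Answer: 1079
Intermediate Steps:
C(k, b) = -1 (C(k, b) = -1*1 = -1)
C(-2, 8) - 24*(-45) = -1 - 24*(-45) = -1 + 1080 = 1079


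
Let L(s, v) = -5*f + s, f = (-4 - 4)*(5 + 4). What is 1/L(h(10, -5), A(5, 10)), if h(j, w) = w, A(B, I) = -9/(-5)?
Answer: 1/355 ≈ 0.0028169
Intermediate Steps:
A(B, I) = 9/5 (A(B, I) = -9*(-⅕) = 9/5)
f = -72 (f = -8*9 = -72)
L(s, v) = 360 + s (L(s, v) = -5*(-72) + s = 360 + s)
1/L(h(10, -5), A(5, 10)) = 1/(360 - 5) = 1/355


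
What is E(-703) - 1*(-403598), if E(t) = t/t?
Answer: 403599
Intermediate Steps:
E(t) = 1
E(-703) - 1*(-403598) = 1 - 1*(-403598) = 1 + 403598 = 403599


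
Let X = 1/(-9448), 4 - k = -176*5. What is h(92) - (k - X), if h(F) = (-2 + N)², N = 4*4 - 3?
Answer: -7208825/9448 ≈ -763.00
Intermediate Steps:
k = 884 (k = 4 - (-176)*5 = 4 - 1*(-880) = 4 + 880 = 884)
N = 13 (N = 16 - 3 = 13)
X = -1/9448 ≈ -0.00010584
h(F) = 121 (h(F) = (-2 + 13)² = 11² = 121)
h(92) - (k - X) = 121 - (884 - 1*(-1/9448)) = 121 - (884 + 1/9448) = 121 - 1*8352033/9448 = 121 - 8352033/9448 = -7208825/9448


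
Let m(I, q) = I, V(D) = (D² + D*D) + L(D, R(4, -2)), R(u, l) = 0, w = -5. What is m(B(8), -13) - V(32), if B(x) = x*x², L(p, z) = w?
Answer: -1531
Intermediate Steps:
L(p, z) = -5
V(D) = -5 + 2*D² (V(D) = (D² + D*D) - 5 = (D² + D²) - 5 = 2*D² - 5 = -5 + 2*D²)
B(x) = x³
m(B(8), -13) - V(32) = 8³ - (-5 + 2*32²) = 512 - (-5 + 2*1024) = 512 - (-5 + 2048) = 512 - 1*2043 = 512 - 2043 = -1531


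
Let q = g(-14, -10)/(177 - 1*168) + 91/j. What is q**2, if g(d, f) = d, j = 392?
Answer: 444889/254016 ≈ 1.7514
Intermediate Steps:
q = -667/504 (q = -14/(177 - 1*168) + 91/392 = -14/(177 - 168) + 91*(1/392) = -14/9 + 13/56 = -667/504 ≈ -1.3234)
q**2 = (-667/504)**2 = 444889/254016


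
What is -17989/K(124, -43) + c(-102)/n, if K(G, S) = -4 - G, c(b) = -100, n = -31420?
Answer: 28261359/201088 ≈ 140.54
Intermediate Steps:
-17989/K(124, -43) + c(-102)/n = -17989/(-4 - 1*124) - 100/(-31420) = -17989/(-4 - 124) - 100*(-1/31420) = -17989/(-128) + 5/1571 = -17989*(-1/128) + 5/1571 = 17989/128 + 5/1571 = 28261359/201088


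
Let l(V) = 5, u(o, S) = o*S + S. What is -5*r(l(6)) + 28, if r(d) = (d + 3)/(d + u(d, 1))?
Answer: 268/11 ≈ 24.364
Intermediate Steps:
u(o, S) = S + S*o (u(o, S) = S*o + S = S + S*o)
r(d) = (3 + d)/(1 + 2*d) (r(d) = (d + 3)/(d + 1*(1 + d)) = (3 + d)/(d + (1 + d)) = (3 + d)/(1 + 2*d))
-5*r(l(6)) + 28 = -5*(3 + 5)/(1 + 2*5) + 28 = -5*8/(1 + 10) + 28 = -5*8/11 + 28 = -40/11 + 28 = 268/11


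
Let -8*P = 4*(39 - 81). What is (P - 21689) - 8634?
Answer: -30302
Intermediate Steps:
P = 21 (P = -(39 - 81)/2 = -(-42)/2 = -⅛*(-168) = 21)
(P - 21689) - 8634 = (21 - 21689) - 8634 = -21668 - 8634 = -30302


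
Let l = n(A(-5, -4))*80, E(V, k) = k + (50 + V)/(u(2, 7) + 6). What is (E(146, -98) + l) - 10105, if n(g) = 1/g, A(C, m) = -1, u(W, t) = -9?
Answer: -31045/3 ≈ -10348.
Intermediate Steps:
E(V, k) = -50/3 + k - V/3 (E(V, k) = k + (50 + V)/(-9 + 6) = k + (50 + V)/(-3) = k + (50 + V)*(-⅓) = k + (-50/3 - V/3) = -50/3 + k - V/3)
l = -80 (l = 80/(-1) = -1*80 = -80)
(E(146, -98) + l) - 10105 = ((-50/3 - 98 - ⅓*146) - 80) - 10105 = ((-50/3 - 98 - 146/3) - 80) - 10105 = (-490/3 - 80) - 10105 = -730/3 - 10105 = -31045/3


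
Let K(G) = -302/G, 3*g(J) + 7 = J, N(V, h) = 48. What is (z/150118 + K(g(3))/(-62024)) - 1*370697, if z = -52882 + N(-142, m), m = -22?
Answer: -3451532989243647/9310918832 ≈ -3.7070e+5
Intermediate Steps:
g(J) = -7/3 + J/3
z = -52834 (z = -52882 + 48 = -52834)
(z/150118 + K(g(3))/(-62024)) - 1*370697 = (-52834/150118 - 302/(-7/3 + (⅓)*3)/(-62024)) - 1*370697 = (-52834*1/150118 - 302/(-7/3 + 1)*(-1/62024)) - 370697 = (-26417/75059 - 302/(-4/3)*(-1/62024)) - 370697 = (-26417/75059 - 302*(-¾)*(-1/62024)) - 370697 = (-26417/75059 + (453/2)*(-1/62024)) - 370697 = (-26417/75059 - 453/124048) - 370697 = -3310977743/9310918832 - 370697 = -3451532989243647/9310918832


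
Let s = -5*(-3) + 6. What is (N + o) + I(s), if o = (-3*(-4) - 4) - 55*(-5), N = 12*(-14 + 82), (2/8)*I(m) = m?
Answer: 1183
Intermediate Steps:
s = 21 (s = 15 + 6 = 21)
I(m) = 4*m
N = 816 (N = 12*68 = 816)
o = 283 (o = (12 - 4) + 275 = 8 + 275 = 283)
(N + o) + I(s) = (816 + 283) + 4*21 = 1099 + 84 = 1183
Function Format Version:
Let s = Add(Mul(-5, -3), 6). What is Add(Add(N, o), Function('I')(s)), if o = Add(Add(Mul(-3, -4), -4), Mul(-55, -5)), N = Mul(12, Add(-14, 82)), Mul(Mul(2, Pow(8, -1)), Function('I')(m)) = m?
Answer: 1183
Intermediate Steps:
s = 21 (s = Add(15, 6) = 21)
Function('I')(m) = Mul(4, m)
N = 816 (N = Mul(12, 68) = 816)
o = 283 (o = Add(Add(12, -4), 275) = Add(8, 275) = 283)
Add(Add(N, o), Function('I')(s)) = Add(Add(816, 283), Mul(4, 21)) = Add(1099, 84) = 1183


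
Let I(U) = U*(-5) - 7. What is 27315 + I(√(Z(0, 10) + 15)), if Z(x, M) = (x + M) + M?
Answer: 27308 - 5*√35 ≈ 27278.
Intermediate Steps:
Z(x, M) = x + 2*M (Z(x, M) = (M + x) + M = x + 2*M)
I(U) = -7 - 5*U (I(U) = -5*U - 7 = -7 - 5*U)
27315 + I(√(Z(0, 10) + 15)) = 27315 + (-7 - 5*√((0 + 2*10) + 15)) = 27315 + (-7 - 5*√((0 + 20) + 15)) = 27315 + (-7 - 5*√(20 + 15)) = 27315 + (-7 - 5*√35) = 27308 - 5*√35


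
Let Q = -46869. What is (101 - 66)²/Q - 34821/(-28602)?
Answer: 177443111/148949682 ≈ 1.1913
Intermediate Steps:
(101 - 66)²/Q - 34821/(-28602) = (101 - 66)²/(-46869) - 34821/(-28602) = 35²*(-1/46869) - 34821*(-1/28602) = 1225*(-1/46869) + 3869/3178 = -1225/46869 + 3869/3178 = 177443111/148949682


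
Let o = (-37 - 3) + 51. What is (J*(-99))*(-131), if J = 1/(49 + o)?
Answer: 4323/20 ≈ 216.15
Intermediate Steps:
o = 11 (o = -40 + 51 = 11)
J = 1/60 (J = 1/(49 + 11) = 1/60 ≈ 0.016667)
(J*(-99))*(-131) = ((1/60)*(-99))*(-131) = -33/20*(-131) = 4323/20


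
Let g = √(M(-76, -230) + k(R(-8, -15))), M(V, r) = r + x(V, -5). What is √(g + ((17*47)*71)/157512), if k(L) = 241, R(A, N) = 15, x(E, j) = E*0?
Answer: √(2233874562 + 6202507536*√11)/78756 ≈ 1.9175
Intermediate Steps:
x(E, j) = 0
M(V, r) = r (M(V, r) = r + 0 = r)
g = √11 (g = √(-230 + 241) = √11 ≈ 3.3166)
√(g + ((17*47)*71)/157512) = √(√11 + ((17*47)*71)/157512) = √(√11 + (799*71)*(1/157512)) = √(√11 + 56729*(1/157512)) = √(√11 + 56729/157512) = √(56729/157512 + √11)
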